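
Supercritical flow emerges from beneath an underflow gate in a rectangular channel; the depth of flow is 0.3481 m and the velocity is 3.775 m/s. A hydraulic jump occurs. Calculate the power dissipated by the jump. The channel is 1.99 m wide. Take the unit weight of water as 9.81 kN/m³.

P = 2.695 kW

Fr₁ = V₁/√(g·y₁) = 3.775/√(9.81×0.3481) = 2.043.
Conjugate-depth relation: y₂/y₁ = ½[√(1 + 8Fr₁²) − 1] = ½[√34.385 − 1] = 2.432.
y₂ = 2.432 × 0.3481 = 0.8466 m.
Head loss: ΔE = (y₂ − y₁)³/(4y₁y₂) = (0.8466 − 0.3481)³/(4×0.3481×0.8466) = 0.1238/1.179 = 0.1051 m.
q = V₁·y₁ = 3.775 × 0.3481 = 1.314 m²/s. Q = q·b = 1.314 × 1.99 = 2.615 m³/s. P = γ·Q·ΔE = 9.81 × 2.615 × 0.1051 = 2.695 kW.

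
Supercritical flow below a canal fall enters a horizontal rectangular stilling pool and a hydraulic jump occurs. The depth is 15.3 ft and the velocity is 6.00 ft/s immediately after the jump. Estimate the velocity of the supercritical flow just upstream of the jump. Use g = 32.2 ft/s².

V₁ = 46.4 ft/s

Fr₂ = V₂/√(g·y₂) = 6.00/√(32.2×15.3) = 0.270.
The Bélanger relation is symmetric: y₁/y₂ = ½[√(1 + 8Fr₂²) − 1] = ½[√1.585 − 1] = 0.129.
y₁ = 0.129 × 15.3 = 1.98 ft.
V₁ = q/y₁ = 91.8/1.98 = 46.4 ft/s.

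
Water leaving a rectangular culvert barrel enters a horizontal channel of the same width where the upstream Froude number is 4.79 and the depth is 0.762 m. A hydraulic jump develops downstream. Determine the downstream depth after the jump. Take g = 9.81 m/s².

y₂ = 4.79 m

Fr₁ = 4.79 (given).
Sequent-depth ratio: y₂/y₁ = ½[√(1 + 8Fr₁²) − 1] = ½[√184.6 − 1] = 6.29.
y₂ = 6.29 × 0.762 = 4.79 m.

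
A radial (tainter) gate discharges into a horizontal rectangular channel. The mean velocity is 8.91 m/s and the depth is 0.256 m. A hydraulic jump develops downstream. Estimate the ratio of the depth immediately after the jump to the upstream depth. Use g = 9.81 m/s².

y₂/y₁ = 7.47

Fr₁ = V₁/√(g·y₁) = 8.91/√(9.81×0.256) = 5.62.
Bélanger equation: y₂/y₁ = ½[√(1 + 8Fr₁²) − 1] = ½[√253.9 − 1] = 7.47.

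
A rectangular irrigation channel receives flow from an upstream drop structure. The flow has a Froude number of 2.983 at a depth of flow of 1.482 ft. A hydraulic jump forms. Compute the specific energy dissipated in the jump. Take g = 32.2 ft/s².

Fr₁ = 2.983 (given).
By Bélanger, y₂/y₁ = ½[√(1 + 8Fr₁²) − 1] = ½[√72.186 − 1] = 3.748.
y₂ = 3.748 × 1.482 = 5.555 ft.
Head loss: ΔE = (y₂ − y₁)³/(4y₁y₂) = (5.555 − 1.482)³/(4×1.482×5.555) = 67.55/32.93 = 2.052 ft.

ΔE = 2.052 ft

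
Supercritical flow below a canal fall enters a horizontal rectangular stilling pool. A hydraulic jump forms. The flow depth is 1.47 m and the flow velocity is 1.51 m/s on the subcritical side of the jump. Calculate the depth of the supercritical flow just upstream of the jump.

Fr₂ = V₂/√(g·y₂) = 1.51/√(9.81×1.47) = 0.398.
Since the conjugate-depth ratio holds either way, y₁/y₂ = ½[√(1 + 8Fr₂²) − 1] = ½[√2.265 − 1] = 0.252.
y₁ = 0.252 × 1.47 = 0.371 m.

y₁ = 0.371 m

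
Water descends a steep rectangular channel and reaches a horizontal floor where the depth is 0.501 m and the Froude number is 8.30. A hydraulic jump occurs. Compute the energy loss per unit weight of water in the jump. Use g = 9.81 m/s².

Fr₁ = 8.30 (given).
By Bélanger, y₂/y₁ = ½[√(1 + 8Fr₁²) − 1] = ½[√552.1 − 1] = 11.2.
y₂ = 11.2 × 0.501 = 5.64 m.
Head loss: ΔE = (y₂ − y₁)³/(4y₁y₂) = (5.64 − 0.501)³/(4×0.501×5.64) = 135/11.3 = 12.0 m.

ΔE = 12.0 m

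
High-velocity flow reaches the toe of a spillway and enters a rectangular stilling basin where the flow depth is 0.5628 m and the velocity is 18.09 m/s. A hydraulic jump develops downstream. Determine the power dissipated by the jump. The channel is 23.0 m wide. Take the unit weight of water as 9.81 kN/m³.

P = 25809 kW

Fr₁ = V₁/√(g·y₁) = 18.09/√(9.81×0.5628) = 7.699.
From the momentum equation for a rectangular channel, y₂/y₁ = ½[√(1 + 8Fr₁²) − 1] = ½[√475.18 − 1] = 10.40.
y₂ = 10.40 × 0.5628 = 5.853 m.
q = V₁·y₁ = 18.09 × 0.5628 = 10.18 m²/s. V₂ = q/y₂ = 10.18/5.853 = 1.740 m/s. E₁ = y₁ + V₁²/2g = 17.24 m; E₂ = y₂ + V₂²/2g = 6.007 m. ΔE = E₁ − E₂ = 11.24 m.
Q = q·b = 10.18 × 23.0 = 234.2 m³/s. P = γ·Q·ΔE = 9.81 × 234.2 × 11.24 = 25809 kW.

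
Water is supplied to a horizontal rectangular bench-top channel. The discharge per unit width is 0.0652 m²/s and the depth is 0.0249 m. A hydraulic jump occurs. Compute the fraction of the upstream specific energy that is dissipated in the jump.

ΔE/E₁ = 0.515 (51.5%)

V₁ = q/y₁ = 0.0652/0.0249 = 2.62 m/s. Fr₁ = V₁/√(g·y₁) = 2.62/√(9.81×0.0249) = 5.30.
From the momentum equation for a rectangular channel, y₂/y₁ = ½[√(1 + 8Fr₁²) − 1] = ½[√225.6 − 1] = 7.01.
y₂ = 7.01 × 0.0249 = 0.175 m.
E₁ = y₁ + V₁²/2g = 0.374 m. ΔE = (y₂ − y₁)³/(4y₁y₂) = 0.193 m. ΔE/E₁ = 0.193/0.374 = 0.515.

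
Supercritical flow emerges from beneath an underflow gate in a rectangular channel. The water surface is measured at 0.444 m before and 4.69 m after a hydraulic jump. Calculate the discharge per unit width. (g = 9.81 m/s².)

For a rectangular channel the momentum equation gives q² = ½·g·y₁·y₂·(y₁ + y₂) = ½×9.81×0.444×4.69×5.13 = 52.4.
q = √52.4 = 7.24 m²/s.

q = 7.24 m²/s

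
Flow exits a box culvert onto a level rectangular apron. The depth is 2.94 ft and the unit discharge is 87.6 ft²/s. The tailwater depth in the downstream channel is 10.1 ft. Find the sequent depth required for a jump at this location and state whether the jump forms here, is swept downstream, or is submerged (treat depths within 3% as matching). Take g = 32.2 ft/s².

V₁ = q/y₁ = 87.6/2.94 = 29.8 ft/s. Fr₁ = V₁/√(g·y₁) = 29.8/√(32.2×2.94) = 3.06.
Sequent-depth ratio: y₂/y₁ = ½[√(1 + 8Fr₁²) − 1] = ½[√76.02 − 1] = 3.86.
y₂ = 3.86 × 2.94 = 11.3 ft.
Tailwater y_tw = 10.1 ft: y_tw < y₂, so the jump is swept downstream.

y₂ = 11.3 ft; the jump is swept downstream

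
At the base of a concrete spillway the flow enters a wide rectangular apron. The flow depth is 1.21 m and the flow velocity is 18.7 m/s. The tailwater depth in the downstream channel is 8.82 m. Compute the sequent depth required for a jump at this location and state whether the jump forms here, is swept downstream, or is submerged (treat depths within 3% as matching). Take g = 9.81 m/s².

y₂ = 8.70 m; the jump forms here

Fr₁ = V₁/√(g·y₁) = 18.7/√(9.81×1.21) = 5.43.
By Bélanger, y₂/y₁ = ½[√(1 + 8Fr₁²) − 1] = ½[√236.7 − 1] = 7.19.
y₂ = 7.19 × 1.21 = 8.70 m.
Tailwater y_tw = 8.82 m: y_tw ≈ y₂, so the jump forms here.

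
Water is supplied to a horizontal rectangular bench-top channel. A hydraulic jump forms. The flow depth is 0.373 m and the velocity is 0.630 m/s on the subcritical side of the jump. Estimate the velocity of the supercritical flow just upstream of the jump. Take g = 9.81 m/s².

Fr₂ = V₂/√(g·y₂) = 0.630/√(9.81×0.373) = 0.329.
The Bélanger relation is symmetric: y₁/y₂ = ½[√(1 + 8Fr₂²) − 1] = ½[√1.868 − 1] = 0.183.
y₁ = 0.183 × 0.373 = 0.0684 m.
V₁ = q/y₁ = 0.235/0.0684 = 3.44 m/s.

V₁ = 3.44 m/s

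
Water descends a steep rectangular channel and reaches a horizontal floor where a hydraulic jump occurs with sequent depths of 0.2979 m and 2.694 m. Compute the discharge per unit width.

For a rectangular channel the momentum equation gives q² = ½·g·y₁·y₂·(y₁ + y₂) = ½×9.81×0.2979×2.694×2.992 = 11.78.
q = √11.78 = 3.432 m²/s.

q = 3.432 m²/s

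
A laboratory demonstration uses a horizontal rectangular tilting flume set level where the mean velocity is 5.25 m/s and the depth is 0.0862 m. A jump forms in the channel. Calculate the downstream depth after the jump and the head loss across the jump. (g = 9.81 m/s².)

y₂ = 0.654 m; ΔE = 0.812 m

Fr₁ = V₁/√(g·y₁) = 5.25/√(9.81×0.0862) = 5.71.
Sequent-depth ratio: y₂/y₁ = ½[√(1 + 8Fr₁²) − 1] = ½[√261.8 − 1] = 7.59.
y₂ = 7.59 × 0.0862 = 0.654 m.
q = V₁·y₁ = 5.25 × 0.0862 = 0.453 m²/s. V₂ = q/y₂ = 0.453/0.654 = 0.692 m/s. E₁ = y₁ + V₁²/2g = 1.49 m; E₂ = y₂ + V₂²/2g = 0.679 m. ΔE = E₁ − E₂ = 0.812 m.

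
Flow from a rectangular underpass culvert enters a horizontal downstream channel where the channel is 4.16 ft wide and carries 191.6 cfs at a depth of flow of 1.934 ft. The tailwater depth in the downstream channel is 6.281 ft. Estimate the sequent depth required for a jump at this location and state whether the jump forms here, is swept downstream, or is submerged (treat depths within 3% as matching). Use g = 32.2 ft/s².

q = Q/b = 191.6/4.16 = 46.06 ft²/s; V₁ = q/y₁ = 23.81 ft/s. Fr₁ = V₁/√(g·y₁) = 3.018.
Conjugate-depth relation: y₂/y₁ = ½[√(1 + 8Fr₁²) − 1] = ½[√73.857 − 1] = 3.797.
y₂ = 3.797 × 1.934 = 7.343 ft.
Tailwater y_tw = 6.281 ft: y_tw < y₂, so the jump is swept downstream.

y₂ = 7.343 ft; the jump is swept downstream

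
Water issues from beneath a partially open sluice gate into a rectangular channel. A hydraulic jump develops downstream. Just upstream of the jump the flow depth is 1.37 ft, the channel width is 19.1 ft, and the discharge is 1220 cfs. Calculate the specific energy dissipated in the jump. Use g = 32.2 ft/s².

ΔE = 21.8 ft

q = Q/b = 1220/19.1 = 63.9 ft²/s; V₁ = q/y₁ = 46.6 ft/s. Fr₁ = V₁/√(g·y₁) = 7.02.
Bélanger equation: y₂/y₁ = ½[√(1 + 8Fr₁²) − 1] = ½[√395.2 − 1] = 9.44.
y₂ = 9.44 × 1.37 = 12.9 ft.
V₂ = q/y₂ = 63.9/12.9 = 4.94 ft/s. E₁ = y₁ + V₁²/2g = 35.1 ft; E₂ = y₂ + V₂²/2g = 13.3 ft. ΔE = E₁ − E₂ = 21.8 ft.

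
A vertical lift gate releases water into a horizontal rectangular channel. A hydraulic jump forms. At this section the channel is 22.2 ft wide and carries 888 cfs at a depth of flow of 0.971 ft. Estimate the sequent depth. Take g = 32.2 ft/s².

y₂ = 9.64 ft

q = Q/b = 888/22.2 = 40.0 ft²/s; V₁ = q/y₁ = 41.2 ft/s. Fr₁ = V₁/√(g·y₁) = 7.37.
By Bélanger, y₂/y₁ = ½[√(1 + 8Fr₁²) − 1] = ½[√435.2 − 1] = 9.93.
y₂ = 9.93 × 0.971 = 9.64 ft.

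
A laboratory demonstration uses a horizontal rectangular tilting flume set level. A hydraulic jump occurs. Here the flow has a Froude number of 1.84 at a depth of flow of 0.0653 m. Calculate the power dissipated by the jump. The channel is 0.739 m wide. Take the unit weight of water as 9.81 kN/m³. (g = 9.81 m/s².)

Fr₁ = 1.84 (given).
By Bélanger, y₂/y₁ = ½[√(1 + 8Fr₁²) − 1] = ½[√28.08 − 1] = 2.15.
y₂ = 2.15 × 0.0653 = 0.140 m.
V₁ = Fr₁·√(g·y₁) = 1.84×√(9.81×0.0653) = 1.47 m/s; q = V₁·y₁ = 0.0962 m²/s. V₂ = q/y₂ = 0.0962/0.140 = 0.685 m/s. E₁ = y₁ + V₁²/2g = 0.176 m; E₂ = y₂ + V₂²/2g = 0.164 m. ΔE = E₁ − E₂ = 0.0115 m.
Q = q·b = 0.0962 × 0.739 = 0.0711 m³/s. P = γ·Q·ΔE = 9.81 × 0.0711 × 0.0115 = 0.00805 kW.

P = 0.00805 kW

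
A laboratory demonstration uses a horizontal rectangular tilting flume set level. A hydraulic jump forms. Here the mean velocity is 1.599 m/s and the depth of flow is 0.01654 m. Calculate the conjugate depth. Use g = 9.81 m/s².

y₂ = 0.08495 m

Fr₁ = V₁/√(g·y₁) = 1.599/√(9.81×0.01654) = 3.970.
Sequent-depth ratio: y₂/y₁ = ½[√(1 + 8Fr₁²) − 1] = ½[√127.06 − 1] = 5.136.
y₂ = 5.136 × 0.01654 = 0.08495 m.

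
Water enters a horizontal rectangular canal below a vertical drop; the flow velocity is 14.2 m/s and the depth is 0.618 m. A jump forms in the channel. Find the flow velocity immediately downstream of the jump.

Fr₁ = V₁/√(g·y₁) = 14.2/√(9.81×0.618) = 5.77.
Sequent-depth ratio: y₂/y₁ = ½[√(1 + 8Fr₁²) − 1] = ½[√267.1 − 1] = 7.67.
y₂ = 7.67 × 0.618 = 4.74 m.
q = V₁·y₁ = 14.2 × 0.618 = 8.78 m²/s.
V₂ = q/y₂ = 8.78/4.74 = 1.85 m/s.

V₂ = 1.85 m/s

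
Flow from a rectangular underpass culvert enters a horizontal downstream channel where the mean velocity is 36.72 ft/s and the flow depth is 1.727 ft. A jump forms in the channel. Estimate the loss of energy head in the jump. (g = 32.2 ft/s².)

ΔE = 10.97 ft

Fr₁ = V₁/√(g·y₁) = 36.72/√(32.2×1.727) = 4.924.
Sequent-depth ratio: y₂/y₁ = ½[√(1 + 8Fr₁²) − 1] = ½[√194.98 − 1] = 6.482.
y₂ = 6.482 × 1.727 = 11.19 ft.
q = V₁·y₁ = 36.72 × 1.727 = 63.42 ft²/s. V₂ = q/y₂ = 63.42/11.19 = 5.665 ft/s. E₁ = y₁ + V₁²/2g = 22.66 ft; E₂ = y₂ + V₂²/2g = 11.69 ft. ΔE = E₁ − E₂ = 10.97 ft.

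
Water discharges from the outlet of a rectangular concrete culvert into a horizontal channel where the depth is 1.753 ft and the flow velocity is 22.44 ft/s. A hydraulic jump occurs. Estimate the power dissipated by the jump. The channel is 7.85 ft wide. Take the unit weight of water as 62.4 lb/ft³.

Fr₁ = V₁/√(g·y₁) = 22.44/√(32.2×1.753) = 2.987.
Bélanger equation: y₂/y₁ = ½[√(1 + 8Fr₁²) − 1] = ½[√72.367 − 1] = 3.753.
y₂ = 3.753 × 1.753 = 6.580 ft.
Head loss: ΔE = (y₂ − y₁)³/(4y₁y₂) = (6.580 − 1.753)³/(4×1.753×6.580) = 112.5/46.14 = 2.437 ft.
q = V₁·y₁ = 22.44 × 1.753 = 39.34 ft²/s. Q = q·b = 39.34 × 7.85 = 308.8 cfs. P = γ·Q·ΔE/550 = 62.4 × 308.8 × 2.437 / 550 = 85.39 hp.

P = 85.39 hp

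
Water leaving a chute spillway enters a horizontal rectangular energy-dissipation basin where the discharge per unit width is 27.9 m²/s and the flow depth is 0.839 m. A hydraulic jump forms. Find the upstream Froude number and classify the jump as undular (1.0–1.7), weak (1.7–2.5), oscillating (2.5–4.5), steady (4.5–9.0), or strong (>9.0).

V₁ = q/y₁ = 27.9/0.839 = 33.3 m/s. Fr₁ = V₁/√(g·y₁) = 33.3/√(9.81×0.839) = 11.6.
Fr₁ = 11.6 lies in the strong range.

Fr₁ = 11.6; strong jump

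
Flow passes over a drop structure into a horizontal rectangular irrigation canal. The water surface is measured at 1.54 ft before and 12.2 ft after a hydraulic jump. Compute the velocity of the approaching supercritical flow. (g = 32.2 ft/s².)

V₁ = 41.9 ft/s

For a rectangular channel the momentum equation gives q² = ½·g·y₁·y₂·(y₁ + y₂) = ½×32.2×1.54×12.2×13.7 = 4156.
q = √4156 = 64.5 ft²/s.
V₁ = q/y₁ = 64.5/1.54 = 41.9 ft/s.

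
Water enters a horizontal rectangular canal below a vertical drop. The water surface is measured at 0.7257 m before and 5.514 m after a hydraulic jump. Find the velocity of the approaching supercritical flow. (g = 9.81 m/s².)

V₁ = 15.25 m/s

For a rectangular channel the momentum equation gives q² = ½·g·y₁·y₂·(y₁ + y₂) = ½×9.81×0.7257×5.514×6.240 = 122.5.
q = √122.5 = 11.07 m²/s.
V₁ = q/y₁ = 11.07/0.7257 = 15.25 m/s.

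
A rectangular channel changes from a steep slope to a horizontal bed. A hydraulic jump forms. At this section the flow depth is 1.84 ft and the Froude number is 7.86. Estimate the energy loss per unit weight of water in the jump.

Fr₁ = 7.86 (given).
Sequent-depth ratio: y₂/y₁ = ½[√(1 + 8Fr₁²) − 1] = ½[√495.2 − 1] = 10.6.
y₂ = 10.6 × 1.84 = 19.6 ft.
V₁ = Fr₁·√(g·y₁) = 7.86×√(32.2×1.84) = 60.5 ft/s; q = V₁·y₁ = 111 ft²/s. V₂ = q/y₂ = 111/19.6 = 5.69 ft/s. E₁ = y₁ + V₁²/2g = 58.7 ft; E₂ = y₂ + V₂²/2g = 20.1 ft. ΔE = E₁ − E₂ = 38.6 ft.

ΔE = 38.6 ft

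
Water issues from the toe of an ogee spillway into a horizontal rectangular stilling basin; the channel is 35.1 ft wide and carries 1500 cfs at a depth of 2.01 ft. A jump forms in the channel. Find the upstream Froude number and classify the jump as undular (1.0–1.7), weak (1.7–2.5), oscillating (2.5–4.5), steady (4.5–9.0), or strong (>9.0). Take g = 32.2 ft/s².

Fr₁ = 2.64; oscillating jump

q = Q/b = 1500/35.1 = 42.7 ft²/s; V₁ = q/y₁ = 21.3 ft/s. Fr₁ = V₁/√(g·y₁) = 2.64.
Fr₁ = 2.64 lies in the oscillating range.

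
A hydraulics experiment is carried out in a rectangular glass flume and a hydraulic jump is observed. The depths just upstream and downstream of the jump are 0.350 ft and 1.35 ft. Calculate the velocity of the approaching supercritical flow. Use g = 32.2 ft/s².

V₁ = 10.3 ft/s

For a rectangular channel the momentum equation gives q² = ½·g·y₁·y₂·(y₁ + y₂) = ½×32.2×0.350×1.35×1.70 = 12.9.
q = √12.9 = 3.60 ft²/s.
V₁ = q/y₁ = 3.60/0.350 = 10.3 ft/s.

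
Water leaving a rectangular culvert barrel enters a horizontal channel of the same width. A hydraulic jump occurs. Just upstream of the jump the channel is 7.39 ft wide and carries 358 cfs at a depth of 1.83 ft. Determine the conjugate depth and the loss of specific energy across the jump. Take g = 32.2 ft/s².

y₂ = 8.06 ft; ΔE = 4.09 ft

q = Q/b = 358/7.39 = 48.4 ft²/s; V₁ = q/y₁ = 26.5 ft/s. Fr₁ = V₁/√(g·y₁) = 3.45.
By Bélanger, y₂/y₁ = ½[√(1 + 8Fr₁²) − 1] = ½[√96.14 − 1] = 4.40.
y₂ = 4.40 × 1.83 = 8.06 ft.
Head loss: ΔE = (y₂ − y₁)³/(4y₁y₂) = (8.06 − 1.83)³/(4×1.83×8.06) = 241/59.0 = 4.09 ft.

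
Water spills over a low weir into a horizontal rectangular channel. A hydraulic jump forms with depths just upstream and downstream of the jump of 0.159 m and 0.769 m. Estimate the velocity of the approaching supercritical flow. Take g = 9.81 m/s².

V₁ = 4.69 m/s

For a rectangular channel the momentum equation gives q² = ½·g·y₁·y₂·(y₁ + y₂) = ½×9.81×0.159×0.769×0.928 = 0.557.
q = √0.557 = 0.746 m²/s.
V₁ = q/y₁ = 0.746/0.159 = 4.69 m/s.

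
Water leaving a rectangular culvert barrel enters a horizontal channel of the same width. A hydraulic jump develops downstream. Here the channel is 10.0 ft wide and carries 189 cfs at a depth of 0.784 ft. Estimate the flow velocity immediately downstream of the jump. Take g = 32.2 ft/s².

V₂ = 3.82 ft/s

q = Q/b = 189/10.0 = 18.9 ft²/s; V₁ = q/y₁ = 24.1 ft/s. Fr₁ = V₁/√(g·y₁) = 4.80.
Sequent-depth ratio: y₂/y₁ = ½[√(1 + 8Fr₁²) − 1] = ½[√185.2 − 1] = 6.30.
y₂ = 6.30 × 0.784 = 4.94 ft.
V₂ = q/y₂ = 18.9/4.94 = 3.82 ft/s.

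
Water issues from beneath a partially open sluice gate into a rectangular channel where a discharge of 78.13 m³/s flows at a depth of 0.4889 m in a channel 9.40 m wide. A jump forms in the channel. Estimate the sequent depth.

y₂ = 5.128 m

q = Q/b = 78.13/9.40 = 8.312 m²/s; V₁ = q/y₁ = 17.00 m/s. Fr₁ = V₁/√(g·y₁) = 7.763.
By Bélanger, y₂/y₁ = ½[√(1 + 8Fr₁²) − 1] = ½[√483.10 − 1] = 10.49.
y₂ = 10.49 × 0.4889 = 5.128 m.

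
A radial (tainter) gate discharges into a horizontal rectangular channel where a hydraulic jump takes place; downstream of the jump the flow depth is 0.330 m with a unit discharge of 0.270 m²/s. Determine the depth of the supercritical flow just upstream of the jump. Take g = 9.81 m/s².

y₁ = 0.104 m

V₂ = q/y₂ = 0.270/0.330 = 0.818 m/s; Fr₂ = V₂/√(g·y₂) = 0.455.
From the momentum equation (using Fr₂), y₁/y₂ = ½[√(1 + 8Fr₂²) − 1] = ½[√2.654 − 1] = 0.315.
y₁ = 0.315 × 0.330 = 0.104 m.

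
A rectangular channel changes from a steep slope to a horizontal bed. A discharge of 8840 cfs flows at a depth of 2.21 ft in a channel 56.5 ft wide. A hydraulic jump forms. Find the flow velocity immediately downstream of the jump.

V₂ = 6.22 ft/s

q = Q/b = 8840/56.5 = 156 ft²/s; V₁ = q/y₁ = 70.8 ft/s. Fr₁ = V₁/√(g·y₁) = 8.39.
Sequent-depth ratio: y₂/y₁ = ½[√(1 + 8Fr₁²) − 1] = ½[√564.5 − 1] = 11.4.
y₂ = 11.4 × 2.21 = 25.1 ft.
V₂ = q/y₂ = 156/25.1 = 6.22 ft/s.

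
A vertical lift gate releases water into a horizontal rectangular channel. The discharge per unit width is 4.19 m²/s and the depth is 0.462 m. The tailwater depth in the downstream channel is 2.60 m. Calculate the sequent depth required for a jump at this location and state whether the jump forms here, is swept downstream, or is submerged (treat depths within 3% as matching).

V₁ = q/y₁ = 4.19/0.462 = 9.07 m/s. Fr₁ = V₁/√(g·y₁) = 9.07/√(9.81×0.462) = 4.26.
Bélanger equation: y₂/y₁ = ½[√(1 + 8Fr₁²) − 1] = ½[√146.2 − 1] = 5.55.
y₂ = 5.55 × 0.462 = 2.56 m.
Tailwater y_tw = 2.60 m: y_tw ≈ y₂, so the jump forms here.

y₂ = 2.56 m; the jump forms here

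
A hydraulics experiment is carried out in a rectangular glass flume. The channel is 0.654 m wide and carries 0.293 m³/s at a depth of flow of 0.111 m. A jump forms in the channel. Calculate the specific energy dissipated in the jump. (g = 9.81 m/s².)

q = Q/b = 0.293/0.654 = 0.448 m²/s; V₁ = q/y₁ = 4.04 m/s. Fr₁ = V₁/√(g·y₁) = 3.87.
Bélanger equation: y₂/y₁ = ½[√(1 + 8Fr₁²) − 1] = ½[√120.7 − 1] = 4.99.
y₂ = 4.99 × 0.111 = 0.554 m.
Head loss: ΔE = (y₂ − y₁)³/(4y₁y₂) = (0.554 − 0.111)³/(4×0.111×0.554) = 0.0871/0.246 = 0.354 m.

ΔE = 0.354 m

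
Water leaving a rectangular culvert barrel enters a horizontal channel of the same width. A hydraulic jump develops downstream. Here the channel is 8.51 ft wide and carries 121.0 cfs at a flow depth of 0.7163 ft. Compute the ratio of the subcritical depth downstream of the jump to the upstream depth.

q = Q/b = 121.0/8.51 = 14.22 ft²/s; V₁ = q/y₁ = 19.85 ft/s. Fr₁ = V₁/√(g·y₁) = 4.133.
By Bélanger, y₂/y₁ = ½[√(1 + 8Fr₁²) − 1] = ½[√137.67 − 1] = 5.367.

y₂/y₁ = 5.367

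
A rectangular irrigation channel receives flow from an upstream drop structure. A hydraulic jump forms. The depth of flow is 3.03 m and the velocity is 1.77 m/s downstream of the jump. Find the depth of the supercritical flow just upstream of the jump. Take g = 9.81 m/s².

Fr₂ = V₂/√(g·y₂) = 1.77/√(9.81×3.03) = 0.325.
From the momentum equation (using Fr₂), y₁/y₂ = ½[√(1 + 8Fr₂²) − 1] = ½[√1.843 − 1] = 0.179.
y₁ = 0.179 × 3.03 = 0.542 m.

y₁ = 0.542 m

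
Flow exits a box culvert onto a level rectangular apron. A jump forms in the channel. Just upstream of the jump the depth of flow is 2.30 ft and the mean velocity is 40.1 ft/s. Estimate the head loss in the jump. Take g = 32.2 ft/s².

ΔE = 12.6 ft

Fr₁ = V₁/√(g·y₁) = 40.1/√(32.2×2.30) = 4.66.
By Bélanger, y₂/y₁ = ½[√(1 + 8Fr₁²) − 1] = ½[√174.7 − 1] = 6.11.
y₂ = 6.11 × 2.30 = 14.0 ft.
Head loss: ΔE = (y₂ − y₁)³/(4y₁y₂) = (14.0 − 2.30)³/(4×2.30×14.0) = 1622/129 = 12.6 ft.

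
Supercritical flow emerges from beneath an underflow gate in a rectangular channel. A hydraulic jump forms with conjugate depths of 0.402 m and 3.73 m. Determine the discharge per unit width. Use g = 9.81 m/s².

For a rectangular channel the momentum equation gives q² = ½·g·y₁·y₂·(y₁ + y₂) = ½×9.81×0.402×3.73×4.13 = 30.4.
q = √30.4 = 5.51 m²/s.

q = 5.51 m²/s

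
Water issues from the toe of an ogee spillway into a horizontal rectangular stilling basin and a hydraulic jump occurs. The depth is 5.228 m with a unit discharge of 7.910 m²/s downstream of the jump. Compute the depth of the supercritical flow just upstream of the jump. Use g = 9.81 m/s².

y₁ = 0.4311 m

V₂ = q/y₂ = 7.910/5.228 = 1.513 m/s; Fr₂ = V₂/√(g·y₂) = 0.2113.
From the momentum equation (using Fr₂), y₁/y₂ = ½[√(1 + 8Fr₂²) − 1] = ½[√1.3571 − 1] = 0.08247.
y₁ = 0.08247 × 5.228 = 0.4311 m.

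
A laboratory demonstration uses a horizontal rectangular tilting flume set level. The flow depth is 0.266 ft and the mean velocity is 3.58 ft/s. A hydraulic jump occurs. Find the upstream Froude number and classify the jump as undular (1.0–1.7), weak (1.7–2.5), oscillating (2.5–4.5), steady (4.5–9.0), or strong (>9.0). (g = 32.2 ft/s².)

Fr₁ = 1.22; undular jump

Fr₁ = V₁/√(g·y₁) = 3.58/√(32.2×0.266) = 1.22.
Fr₁ = 1.22 lies in the undular range.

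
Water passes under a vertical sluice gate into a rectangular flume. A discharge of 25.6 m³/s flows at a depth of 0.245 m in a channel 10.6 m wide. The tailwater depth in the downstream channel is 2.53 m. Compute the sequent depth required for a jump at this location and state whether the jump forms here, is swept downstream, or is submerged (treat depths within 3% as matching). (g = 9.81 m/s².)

y₂ = 2.08 m; the jump is submerged

q = Q/b = 25.6/10.6 = 2.42 m²/s; V₁ = q/y₁ = 9.86 m/s. Fr₁ = V₁/√(g·y₁) = 6.36.
From the momentum equation for a rectangular channel, y₂/y₁ = ½[√(1 + 8Fr₁²) − 1] = ½[√324.4 − 1] = 8.51.
y₂ = 8.51 × 0.245 = 2.08 m.
Tailwater y_tw = 2.53 m: y_tw > y₂, so the jump is submerged.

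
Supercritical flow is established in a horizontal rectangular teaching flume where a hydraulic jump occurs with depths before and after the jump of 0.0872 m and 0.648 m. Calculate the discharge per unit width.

For a rectangular channel the momentum equation gives q² = ½·g·y₁·y₂·(y₁ + y₂) = ½×9.81×0.0872×0.648×0.735 = 0.204.
q = √0.204 = 0.451 m²/s.

q = 0.451 m²/s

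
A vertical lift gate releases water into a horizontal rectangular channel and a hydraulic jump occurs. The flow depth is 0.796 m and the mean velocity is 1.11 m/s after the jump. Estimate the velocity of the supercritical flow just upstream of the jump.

V₁ = 4.40 m/s

Fr₂ = V₂/√(g·y₂) = 1.11/√(9.81×0.796) = 0.397.
Applying the sequent-depth relation in reverse, y₁/y₂ = ½[√(1 + 8Fr₂²) − 1] = ½[√2.262 − 1] = 0.252.
y₁ = 0.252 × 0.796 = 0.201 m.
V₁ = q/y₁ = 0.884/0.201 = 4.40 m/s.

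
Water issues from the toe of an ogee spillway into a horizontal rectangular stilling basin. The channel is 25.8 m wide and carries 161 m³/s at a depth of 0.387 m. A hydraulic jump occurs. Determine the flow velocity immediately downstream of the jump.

q = Q/b = 161/25.8 = 6.24 m²/s; V₁ = q/y₁ = 16.1 m/s. Fr₁ = V₁/√(g·y₁) = 8.28.
Sequent-depth ratio: y₂/y₁ = ½[√(1 + 8Fr₁²) − 1] = ½[√548.9 − 1] = 11.2.
y₂ = 11.2 × 0.387 = 4.34 m.
V₂ = q/y₂ = 6.24/4.34 = 1.44 m/s.

V₂ = 1.44 m/s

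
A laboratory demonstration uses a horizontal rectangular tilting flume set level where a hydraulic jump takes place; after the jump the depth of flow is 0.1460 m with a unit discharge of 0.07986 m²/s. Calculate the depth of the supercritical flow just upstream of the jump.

y₁ = 0.04631 m

V₂ = q/y₂ = 0.07986/0.1460 = 0.5470 m/s; Fr₂ = V₂/√(g·y₂) = 0.4571.
Since the conjugate-depth ratio holds either way, y₁/y₂ = ½[√(1 + 8Fr₂²) − 1] = ½[√2.6712 − 1] = 0.3172.
y₁ = 0.3172 × 0.1460 = 0.04631 m.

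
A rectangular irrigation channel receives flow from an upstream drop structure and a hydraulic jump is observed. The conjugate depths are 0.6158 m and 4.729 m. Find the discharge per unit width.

q = 8.738 m²/s

For a rectangular channel the momentum equation gives q² = ½·g·y₁·y₂·(y₁ + y₂) = ½×9.81×0.6158×4.729×5.345 = 76.34.
q = √76.34 = 8.738 m²/s.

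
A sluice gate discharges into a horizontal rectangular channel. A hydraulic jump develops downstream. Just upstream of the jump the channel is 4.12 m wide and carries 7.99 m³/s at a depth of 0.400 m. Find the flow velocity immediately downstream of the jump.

V₂ = 1.62 m/s

q = Q/b = 7.99/4.12 = 1.94 m²/s; V₁ = q/y₁ = 4.85 m/s. Fr₁ = V₁/√(g·y₁) = 2.45.
By Bélanger, y₂/y₁ = ½[√(1 + 8Fr₁²) − 1] = ½[√48.92 − 1] = 3.00.
y₂ = 3.00 × 0.400 = 1.20 m.
V₂ = q/y₂ = 1.94/1.20 = 1.62 m/s.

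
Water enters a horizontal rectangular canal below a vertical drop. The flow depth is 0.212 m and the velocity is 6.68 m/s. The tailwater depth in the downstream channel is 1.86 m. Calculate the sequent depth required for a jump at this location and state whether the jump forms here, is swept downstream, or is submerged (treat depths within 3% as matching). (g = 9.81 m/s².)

y₂ = 1.29 m; the jump is submerged

Fr₁ = V₁/√(g·y₁) = 6.68/√(9.81×0.212) = 4.63.
Bélanger equation: y₂/y₁ = ½[√(1 + 8Fr₁²) − 1] = ½[√172.6 − 1] = 6.07.
y₂ = 6.07 × 0.212 = 1.29 m.
Tailwater y_tw = 1.86 m: y_tw > y₂, so the jump is submerged.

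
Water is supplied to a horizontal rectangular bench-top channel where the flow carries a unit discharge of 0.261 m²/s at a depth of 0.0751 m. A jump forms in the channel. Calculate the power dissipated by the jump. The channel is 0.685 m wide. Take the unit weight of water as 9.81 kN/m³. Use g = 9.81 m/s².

V₁ = q/y₁ = 0.261/0.0751 = 3.48 m/s. Fr₁ = V₁/√(g·y₁) = 3.48/√(9.81×0.0751) = 4.05.
Sequent-depth ratio: y₂/y₁ = ½[√(1 + 8Fr₁²) − 1] = ½[√132.2 − 1] = 5.25.
y₂ = 5.25 × 0.0751 = 0.394 m.
V₂ = q/y₂ = 0.261/0.394 = 0.662 m/s. E₁ = y₁ + V₁²/2g = 0.691 m; E₂ = y₂ + V₂²/2g = 0.416 m. ΔE = E₁ − E₂ = 0.274 m.
Q = q·b = 0.261 × 0.685 = 0.179 m³/s. P = γ·Q·ΔE = 9.81 × 0.179 × 0.274 = 0.481 kW.

P = 0.481 kW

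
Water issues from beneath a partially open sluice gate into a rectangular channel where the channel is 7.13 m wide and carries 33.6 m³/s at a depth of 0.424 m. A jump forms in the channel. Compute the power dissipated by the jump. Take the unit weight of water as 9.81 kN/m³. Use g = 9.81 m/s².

q = Q/b = 33.6/7.13 = 4.71 m²/s; V₁ = q/y₁ = 11.1 m/s. Fr₁ = V₁/√(g·y₁) = 5.45.
From the momentum equation for a rectangular channel, y₂/y₁ = ½[√(1 + 8Fr₁²) − 1] = ½[√238.6 − 1] = 7.22.
y₂ = 7.22 × 0.424 = 3.06 m.
Head loss: ΔE = (y₂ − y₁)³/(4y₁y₂) = (3.06 − 0.424)³/(4×0.424×3.06) = 18.4/5.19 = 3.54 m.
P = γ·Q·ΔE = 9.81 × 33.6 × 3.54 = 1166 kW.

P = 1166 kW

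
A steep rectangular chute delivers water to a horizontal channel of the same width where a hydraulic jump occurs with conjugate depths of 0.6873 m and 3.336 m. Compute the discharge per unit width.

For a rectangular channel the momentum equation gives q² = ½·g·y₁·y₂·(y₁ + y₂) = ½×9.81×0.6873×3.336×4.023 = 45.25.
q = √45.25 = 6.727 m²/s.

q = 6.727 m²/s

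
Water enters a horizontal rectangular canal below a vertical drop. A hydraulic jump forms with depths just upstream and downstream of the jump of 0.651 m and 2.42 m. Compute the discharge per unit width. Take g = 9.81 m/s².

For a rectangular channel the momentum equation gives q² = ½·g·y₁·y₂·(y₁ + y₂) = ½×9.81×0.651×2.42×3.07 = 23.7.
q = √23.7 = 4.87 m²/s.

q = 4.87 m²/s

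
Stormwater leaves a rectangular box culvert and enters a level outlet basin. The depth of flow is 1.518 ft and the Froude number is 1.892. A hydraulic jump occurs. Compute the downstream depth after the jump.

Fr₁ = 1.892 (given).
Bélanger equation: y₂/y₁ = ½[√(1 + 8Fr₁²) − 1] = ½[√29.637 − 1] = 2.222.
y₂ = 2.222 × 1.518 = 3.373 ft.

y₂ = 3.373 ft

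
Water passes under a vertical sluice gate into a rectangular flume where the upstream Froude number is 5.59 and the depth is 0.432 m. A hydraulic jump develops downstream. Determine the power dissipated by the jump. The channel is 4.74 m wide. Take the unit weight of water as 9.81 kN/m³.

Fr₁ = 5.59 (given).
Conjugate-depth relation: y₂/y₁ = ½[√(1 + 8Fr₁²) − 1] = ½[√251.0 − 1] = 7.42.
y₂ = 7.42 × 0.432 = 3.21 m.
Head loss: ΔE = (y₂ − y₁)³/(4y₁y₂) = (3.21 − 0.432)³/(4×0.432×3.21) = 21.3/5.54 = 3.85 m.
V₁ = Fr₁·√(g·y₁) = 5.59×√(9.81×0.432) = 11.5 m/s; q = V₁·y₁ = 4.97 m²/s. Q = q·b = 4.97 × 4.74 = 23.6 m³/s. P = γ·Q·ΔE = 9.81 × 23.6 × 3.85 = 891 kW.

P = 891 kW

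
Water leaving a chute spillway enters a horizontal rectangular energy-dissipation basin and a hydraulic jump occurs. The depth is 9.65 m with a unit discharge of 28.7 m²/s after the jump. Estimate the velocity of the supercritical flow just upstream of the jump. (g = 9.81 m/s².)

V₂ = q/y₂ = 28.7/9.65 = 2.97 m/s; Fr₂ = V₂/√(g·y₂) = 0.306.
Applying the sequent-depth relation in reverse, y₁/y₂ = ½[√(1 + 8Fr₂²) − 1] = ½[√1.747 − 1] = 0.161.
y₁ = 0.161 × 9.65 = 1.55 m.
V₁ = q/y₁ = 28.7/1.55 = 18.5 m/s.

V₁ = 18.5 m/s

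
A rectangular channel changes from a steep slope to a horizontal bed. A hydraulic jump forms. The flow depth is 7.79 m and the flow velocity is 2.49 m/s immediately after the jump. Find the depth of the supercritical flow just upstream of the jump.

Fr₂ = V₂/√(g·y₂) = 2.49/√(9.81×7.79) = 0.285.
From the momentum equation (using Fr₂), y₁/y₂ = ½[√(1 + 8Fr₂²) − 1] = ½[√1.649 − 1] = 0.142.
y₁ = 0.142 × 7.79 = 1.11 m.

y₁ = 1.11 m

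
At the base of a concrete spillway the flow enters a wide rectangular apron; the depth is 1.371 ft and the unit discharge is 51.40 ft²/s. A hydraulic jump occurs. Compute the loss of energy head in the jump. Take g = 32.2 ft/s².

V₁ = q/y₁ = 51.40/1.371 = 37.49 ft/s. Fr₁ = V₁/√(g·y₁) = 37.49/√(32.2×1.371) = 5.643.
Sequent-depth ratio: y₂/y₁ = ½[√(1 + 8Fr₁²) − 1] = ½[√255.71 − 1] = 7.495.
y₂ = 7.495 × 1.371 = 10.28 ft.
V₂ = q/y₂ = 51.40/10.28 = 5.002 ft/s. E₁ = y₁ + V₁²/2g = 23.20 ft; E₂ = y₂ + V₂²/2g = 10.66 ft. ΔE = E₁ − E₂ = 12.53 ft.

ΔE = 12.53 ft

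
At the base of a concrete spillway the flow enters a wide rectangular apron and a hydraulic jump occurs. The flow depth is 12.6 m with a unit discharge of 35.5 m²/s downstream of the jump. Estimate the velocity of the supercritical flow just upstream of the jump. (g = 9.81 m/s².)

V₁ = 24.5 m/s

V₂ = q/y₂ = 35.5/12.6 = 2.82 m/s; Fr₂ = V₂/√(g·y₂) = 0.253.
From the momentum equation (using Fr₂), y₁/y₂ = ½[√(1 + 8Fr₂²) − 1] = ½[√1.514 − 1] = 0.115.
y₁ = 0.115 × 12.6 = 1.45 m.
V₁ = q/y₁ = 35.5/1.45 = 24.5 m/s.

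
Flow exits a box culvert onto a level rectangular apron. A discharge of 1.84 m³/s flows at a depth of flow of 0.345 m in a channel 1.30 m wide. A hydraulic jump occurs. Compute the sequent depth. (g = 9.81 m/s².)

y₂ = 0.929 m

q = Q/b = 1.84/1.30 = 1.42 m²/s; V₁ = q/y₁ = 4.10 m/s. Fr₁ = V₁/√(g·y₁) = 2.23.
By Bélanger, y₂/y₁ = ½[√(1 + 8Fr₁²) − 1] = ½[√40.78 − 1] = 2.69.
y₂ = 2.69 × 0.345 = 0.929 m.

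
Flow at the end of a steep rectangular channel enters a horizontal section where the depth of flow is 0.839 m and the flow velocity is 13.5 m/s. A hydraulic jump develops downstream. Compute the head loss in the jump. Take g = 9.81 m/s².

Fr₁ = V₁/√(g·y₁) = 13.5/√(9.81×0.839) = 4.71.
Conjugate-depth relation: y₂/y₁ = ½[√(1 + 8Fr₁²) − 1] = ½[√178.1 − 1] = 6.17.
y₂ = 6.17 × 0.839 = 5.18 m.
q = V₁·y₁ = 13.5 × 0.839 = 11.3 m²/s. V₂ = q/y₂ = 11.3/5.18 = 2.19 m/s. E₁ = y₁ + V₁²/2g = 10.1 m; E₂ = y₂ + V₂²/2g = 5.42 m. ΔE = E₁ − E₂ = 4.70 m.

ΔE = 4.70 m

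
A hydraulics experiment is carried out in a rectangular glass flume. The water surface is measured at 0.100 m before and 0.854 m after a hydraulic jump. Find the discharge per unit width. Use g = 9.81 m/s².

For a rectangular channel the momentum equation gives q² = ½·g·y₁·y₂·(y₁ + y₂) = ½×9.81×0.100×0.854×0.954 = 0.400.
q = √0.400 = 0.632 m²/s.

q = 0.632 m²/s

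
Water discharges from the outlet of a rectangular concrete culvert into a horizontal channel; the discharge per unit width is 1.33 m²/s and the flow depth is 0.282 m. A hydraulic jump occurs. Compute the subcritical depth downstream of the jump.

V₁ = q/y₁ = 1.33/0.282 = 4.72 m/s. Fr₁ = V₁/√(g·y₁) = 4.72/√(9.81×0.282) = 2.84.
Sequent-depth ratio: y₂/y₁ = ½[√(1 + 8Fr₁²) − 1] = ½[√65.32 − 1] = 3.54.
y₂ = 3.54 × 0.282 = 0.999 m.

y₂ = 0.999 m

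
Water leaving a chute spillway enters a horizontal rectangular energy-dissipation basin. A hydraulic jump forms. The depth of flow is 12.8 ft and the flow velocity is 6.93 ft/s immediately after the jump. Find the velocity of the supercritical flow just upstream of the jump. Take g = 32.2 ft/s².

Fr₂ = V₂/√(g·y₂) = 6.93/√(32.2×12.8) = 0.341.
The Bélanger relation is symmetric: y₁/y₂ = ½[√(1 + 8Fr₂²) − 1] = ½[√1.932 − 1] = 0.195.
y₁ = 0.195 × 12.8 = 2.50 ft.
V₁ = q/y₁ = 88.7/2.50 = 35.5 ft/s.

V₁ = 35.5 ft/s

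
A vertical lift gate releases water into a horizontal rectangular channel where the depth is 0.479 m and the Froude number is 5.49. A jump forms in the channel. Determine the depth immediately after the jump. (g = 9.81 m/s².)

y₂ = 3.49 m

Fr₁ = 5.49 (given).
From the momentum equation for a rectangular channel, y₂/y₁ = ½[√(1 + 8Fr₁²) − 1] = ½[√242.1 − 1] = 7.28.
y₂ = 7.28 × 0.479 = 3.49 m.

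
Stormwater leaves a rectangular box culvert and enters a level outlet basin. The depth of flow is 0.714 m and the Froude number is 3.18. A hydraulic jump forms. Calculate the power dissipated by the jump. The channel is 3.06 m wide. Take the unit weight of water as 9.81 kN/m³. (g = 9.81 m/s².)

P = 221 kW

Fr₁ = 3.18 (given).
Sequent-depth ratio: y₂/y₁ = ½[√(1 + 8Fr₁²) − 1] = ½[√81.90 − 1] = 4.02.
y₂ = 4.02 × 0.714 = 2.87 m.
V₁ = Fr₁·√(g·y₁) = 3.18×√(9.81×0.714) = 8.42 m/s; q = V₁·y₁ = 6.01 m²/s. V₂ = q/y₂ = 6.01/2.87 = 2.09 m/s. E₁ = y₁ + V₁²/2g = 4.32 m; E₂ = y₂ + V₂²/2g = 3.10 m. ΔE = E₁ − E₂ = 1.23 m.
Q = q·b = 6.01 × 3.06 = 18.4 m³/s. P = γ·Q·ΔE = 9.81 × 18.4 × 1.23 = 221 kW.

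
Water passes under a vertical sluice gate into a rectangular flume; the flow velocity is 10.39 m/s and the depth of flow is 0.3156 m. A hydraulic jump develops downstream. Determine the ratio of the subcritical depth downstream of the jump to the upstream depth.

Fr₁ = V₁/√(g·y₁) = 10.39/√(9.81×0.3156) = 5.905.
Conjugate-depth relation: y₂/y₁ = ½[√(1 + 8Fr₁²) − 1] = ½[√279.94 − 1] = 7.866.

y₂/y₁ = 7.866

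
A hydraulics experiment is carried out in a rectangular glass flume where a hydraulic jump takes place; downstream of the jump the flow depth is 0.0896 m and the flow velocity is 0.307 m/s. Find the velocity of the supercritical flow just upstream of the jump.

V₁ = 1.69 m/s

Fr₂ = V₂/√(g·y₂) = 0.307/√(9.81×0.0896) = 0.327.
From the momentum equation (using Fr₂), y₁/y₂ = ½[√(1 + 8Fr₂²) − 1] = ½[√1.858 − 1] = 0.182.
y₁ = 0.182 × 0.0896 = 0.0163 m.
V₁ = q/y₁ = 0.0275/0.0163 = 1.69 m/s.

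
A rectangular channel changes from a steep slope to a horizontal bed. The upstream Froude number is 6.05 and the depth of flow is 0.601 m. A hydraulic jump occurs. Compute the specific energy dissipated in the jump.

Fr₁ = 6.05 (given).
From the momentum equation for a rectangular channel, y₂/y₁ = ½[√(1 + 8Fr₁²) − 1] = ½[√293.8 − 1] = 8.07.
y₂ = 8.07 × 0.601 = 4.85 m.
Head loss: ΔE = (y₂ − y₁)³/(4y₁y₂) = (4.85 − 0.601)³/(4×0.601×4.85) = 76.7/11.7 = 6.58 m.

ΔE = 6.58 m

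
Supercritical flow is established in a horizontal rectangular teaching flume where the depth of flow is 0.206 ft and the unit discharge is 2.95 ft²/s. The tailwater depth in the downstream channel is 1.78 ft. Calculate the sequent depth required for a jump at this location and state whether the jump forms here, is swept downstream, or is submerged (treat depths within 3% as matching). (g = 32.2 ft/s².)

y₂ = 1.52 ft; the jump is submerged

V₁ = q/y₁ = 2.95/0.206 = 14.3 ft/s. Fr₁ = V₁/√(g·y₁) = 14.3/√(32.2×0.206) = 5.56.
Sequent-depth ratio: y₂/y₁ = ½[√(1 + 8Fr₁²) − 1] = ½[√248.3 − 1] = 7.38.
y₂ = 7.38 × 0.206 = 1.52 ft.
Tailwater y_tw = 1.78 ft: y_tw > y₂, so the jump is submerged.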